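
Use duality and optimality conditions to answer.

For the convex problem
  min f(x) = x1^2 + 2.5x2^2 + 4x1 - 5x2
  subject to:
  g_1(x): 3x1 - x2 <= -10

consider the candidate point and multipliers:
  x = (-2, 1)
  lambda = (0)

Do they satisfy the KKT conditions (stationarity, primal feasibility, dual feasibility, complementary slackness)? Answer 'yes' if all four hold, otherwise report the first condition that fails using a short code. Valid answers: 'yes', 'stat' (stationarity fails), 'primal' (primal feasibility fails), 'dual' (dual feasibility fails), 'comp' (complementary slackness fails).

Gradient of f: grad f(x) = Q x + c = (0, 0)
Constraint values g_i(x) = a_i^T x - b_i:
  g_1((-2, 1)) = 3
Stationarity residual: grad f(x) + sum_i lambda_i a_i = (0, 0)
  -> stationarity OK
Primal feasibility (all g_i <= 0): FAILS
Dual feasibility (all lambda_i >= 0): OK
Complementary slackness (lambda_i * g_i(x) = 0 for all i): OK

Verdict: the first failing condition is primal_feasibility -> primal.

primal


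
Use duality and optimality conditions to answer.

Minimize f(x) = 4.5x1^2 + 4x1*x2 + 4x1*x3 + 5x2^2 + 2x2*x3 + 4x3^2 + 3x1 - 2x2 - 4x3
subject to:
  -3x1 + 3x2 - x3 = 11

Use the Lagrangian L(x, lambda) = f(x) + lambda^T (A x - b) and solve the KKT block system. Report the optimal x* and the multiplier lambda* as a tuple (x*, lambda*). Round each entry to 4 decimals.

Form the Lagrangian:
  L(x, lambda) = (1/2) x^T Q x + c^T x + lambda^T (A x - b)
Stationarity (grad_x L = 0): Q x + c + A^T lambda = 0.
Primal feasibility: A x = b.

This gives the KKT block system:
  [ Q   A^T ] [ x     ]   [-c ]
  [ A    0  ] [ lambda ] = [ b ]

Solving the linear system:
  x*      = (-2.3052, 1.6711, 0.9287)
  lambda* = (-2.4491)
  f(x*)   = 6.4841

x* = (-2.3052, 1.6711, 0.9287), lambda* = (-2.4491)


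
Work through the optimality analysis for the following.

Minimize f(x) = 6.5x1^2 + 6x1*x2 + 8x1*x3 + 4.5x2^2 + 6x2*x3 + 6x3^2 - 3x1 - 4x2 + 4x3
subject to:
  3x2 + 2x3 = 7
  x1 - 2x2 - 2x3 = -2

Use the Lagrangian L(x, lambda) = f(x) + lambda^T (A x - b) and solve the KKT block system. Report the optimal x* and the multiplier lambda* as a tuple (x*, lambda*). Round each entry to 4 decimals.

Form the Lagrangian:
  L(x, lambda) = (1/2) x^T Q x + c^T x + lambda^T (A x - b)
Stationarity (grad_x L = 0): Q x + c + A^T lambda = 0.
Primal feasibility: A x = b.

This gives the KKT block system:
  [ Q   A^T ] [ x     ]   [-c ]
  [ A    0  ] [ lambda ] = [ b ]

Solving the linear system:
  x*      = (1, 4, -2.5)
  lambda* = (-17, -14)
  f(x*)   = 31

x* = (1, 4, -2.5), lambda* = (-17, -14)


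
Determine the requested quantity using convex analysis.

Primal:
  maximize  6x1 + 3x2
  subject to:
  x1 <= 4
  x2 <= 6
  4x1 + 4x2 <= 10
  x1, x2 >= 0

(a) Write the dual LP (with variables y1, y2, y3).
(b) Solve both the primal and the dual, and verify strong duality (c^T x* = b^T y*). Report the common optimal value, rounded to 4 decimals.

The standard primal-dual pair for 'max c^T x s.t. A x <= b, x >= 0' is:
  Dual:  min b^T y  s.t.  A^T y >= c,  y >= 0.

So the dual LP is:
  minimize  4y1 + 6y2 + 10y3
  subject to:
    y1 + 4y3 >= 6
    y2 + 4y3 >= 3
    y1, y2, y3 >= 0

Solving the primal: x* = (2.5, 0).
  primal value c^T x* = 15.
Solving the dual: y* = (0, 0, 1.5).
  dual value b^T y* = 15.
Strong duality: c^T x* = b^T y*. Confirmed.

15


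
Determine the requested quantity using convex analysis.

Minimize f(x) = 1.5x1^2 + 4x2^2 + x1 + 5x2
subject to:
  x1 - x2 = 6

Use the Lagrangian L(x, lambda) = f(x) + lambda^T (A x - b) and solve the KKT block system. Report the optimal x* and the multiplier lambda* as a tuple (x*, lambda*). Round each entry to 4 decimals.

Form the Lagrangian:
  L(x, lambda) = (1/2) x^T Q x + c^T x + lambda^T (A x - b)
Stationarity (grad_x L = 0): Q x + c + A^T lambda = 0.
Primal feasibility: A x = b.

This gives the KKT block system:
  [ Q   A^T ] [ x     ]   [-c ]
  [ A    0  ] [ lambda ] = [ b ]

Solving the linear system:
  x*      = (3.8182, -2.1818)
  lambda* = (-12.4545)
  f(x*)   = 33.8182

x* = (3.8182, -2.1818), lambda* = (-12.4545)


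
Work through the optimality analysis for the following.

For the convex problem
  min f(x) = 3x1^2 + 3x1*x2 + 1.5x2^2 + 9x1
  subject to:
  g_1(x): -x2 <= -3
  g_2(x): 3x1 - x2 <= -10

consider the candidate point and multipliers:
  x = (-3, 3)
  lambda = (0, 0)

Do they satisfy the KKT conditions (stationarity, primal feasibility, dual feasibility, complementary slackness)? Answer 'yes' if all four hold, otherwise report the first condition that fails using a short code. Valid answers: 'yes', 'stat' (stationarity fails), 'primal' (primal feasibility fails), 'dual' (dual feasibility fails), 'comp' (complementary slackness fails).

Gradient of f: grad f(x) = Q x + c = (0, 0)
Constraint values g_i(x) = a_i^T x - b_i:
  g_1((-3, 3)) = 0
  g_2((-3, 3)) = -2
Stationarity residual: grad f(x) + sum_i lambda_i a_i = (0, 0)
  -> stationarity OK
Primal feasibility (all g_i <= 0): OK
Dual feasibility (all lambda_i >= 0): OK
Complementary slackness (lambda_i * g_i(x) = 0 for all i): OK

Verdict: yes, KKT holds.

yes


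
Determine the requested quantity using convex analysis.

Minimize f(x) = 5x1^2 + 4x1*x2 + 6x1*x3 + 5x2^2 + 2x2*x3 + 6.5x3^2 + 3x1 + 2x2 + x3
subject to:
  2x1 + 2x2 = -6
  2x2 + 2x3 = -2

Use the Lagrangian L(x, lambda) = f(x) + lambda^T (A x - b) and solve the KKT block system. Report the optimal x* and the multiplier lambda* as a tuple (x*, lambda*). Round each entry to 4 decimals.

Form the Lagrangian:
  L(x, lambda) = (1/2) x^T Q x + c^T x + lambda^T (A x - b)
Stationarity (grad_x L = 0): Q x + c + A^T lambda = 0.
Primal feasibility: A x = b.

This gives the KKT block system:
  [ Q   A^T ] [ x     ]   [-c ]
  [ A    0  ] [ lambda ] = [ b ]

Solving the linear system:
  x*      = (-1.4545, -1.5455, 0.5455)
  lambda* = (7.2273, 1.8636)
  f(x*)   = 20.0909

x* = (-1.4545, -1.5455, 0.5455), lambda* = (7.2273, 1.8636)


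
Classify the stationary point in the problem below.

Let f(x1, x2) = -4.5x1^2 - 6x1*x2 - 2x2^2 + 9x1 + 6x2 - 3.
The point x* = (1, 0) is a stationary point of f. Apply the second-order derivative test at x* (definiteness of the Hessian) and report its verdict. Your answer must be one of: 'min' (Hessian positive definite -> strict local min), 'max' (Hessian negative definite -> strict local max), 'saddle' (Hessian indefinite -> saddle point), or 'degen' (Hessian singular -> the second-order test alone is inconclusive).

Compute the Hessian H = grad^2 f:
  H = [[-9, -6], [-6, -4]]
Verify stationarity: grad f(x*) = H x* + g = (0, 0).
Eigenvalues of H: -13, 0.
H has a zero eigenvalue (singular; negative semidefinite but not definite), so H is neither positive definite, negative definite, nor indefinite. The second-order test alone is inconclusive -> degen.
(Indeed, f is constant along the null direction of H through x*, so x* is not a strict local extremum.)

degen


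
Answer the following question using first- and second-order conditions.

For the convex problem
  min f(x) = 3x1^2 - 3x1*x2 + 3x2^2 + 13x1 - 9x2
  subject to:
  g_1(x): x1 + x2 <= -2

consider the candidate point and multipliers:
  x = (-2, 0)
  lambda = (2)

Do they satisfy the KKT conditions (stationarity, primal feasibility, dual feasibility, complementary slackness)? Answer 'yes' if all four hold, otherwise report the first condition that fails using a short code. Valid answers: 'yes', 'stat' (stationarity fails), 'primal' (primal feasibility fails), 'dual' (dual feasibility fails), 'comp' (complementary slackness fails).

Gradient of f: grad f(x) = Q x + c = (1, -3)
Constraint values g_i(x) = a_i^T x - b_i:
  g_1((-2, 0)) = 0
Stationarity residual: grad f(x) + sum_i lambda_i a_i = (3, -1)
  -> stationarity FAILS
Primal feasibility (all g_i <= 0): OK
Dual feasibility (all lambda_i >= 0): OK
Complementary slackness (lambda_i * g_i(x) = 0 for all i): OK

Verdict: the first failing condition is stationarity -> stat.

stat


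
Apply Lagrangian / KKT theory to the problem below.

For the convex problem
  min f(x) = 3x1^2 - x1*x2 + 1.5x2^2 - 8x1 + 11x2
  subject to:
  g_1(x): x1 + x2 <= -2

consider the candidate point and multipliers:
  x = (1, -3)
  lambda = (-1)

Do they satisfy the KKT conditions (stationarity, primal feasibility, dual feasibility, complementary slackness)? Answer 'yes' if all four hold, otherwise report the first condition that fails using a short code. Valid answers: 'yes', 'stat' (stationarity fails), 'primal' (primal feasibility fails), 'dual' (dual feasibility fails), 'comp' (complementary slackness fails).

Gradient of f: grad f(x) = Q x + c = (1, 1)
Constraint values g_i(x) = a_i^T x - b_i:
  g_1((1, -3)) = 0
Stationarity residual: grad f(x) + sum_i lambda_i a_i = (0, 0)
  -> stationarity OK
Primal feasibility (all g_i <= 0): OK
Dual feasibility (all lambda_i >= 0): FAILS
Complementary slackness (lambda_i * g_i(x) = 0 for all i): OK

Verdict: the first failing condition is dual_feasibility -> dual.

dual


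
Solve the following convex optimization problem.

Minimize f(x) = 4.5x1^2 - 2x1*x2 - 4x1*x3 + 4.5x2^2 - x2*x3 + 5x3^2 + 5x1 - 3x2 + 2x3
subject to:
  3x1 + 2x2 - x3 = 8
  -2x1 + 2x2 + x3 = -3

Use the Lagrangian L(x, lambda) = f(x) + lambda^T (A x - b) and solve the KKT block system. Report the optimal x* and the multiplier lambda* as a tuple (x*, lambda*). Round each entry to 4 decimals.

Form the Lagrangian:
  L(x, lambda) = (1/2) x^T Q x + c^T x + lambda^T (A x - b)
Stationarity (grad_x L = 0): Q x + c + A^T lambda = 0.
Primal feasibility: A x = b.

This gives the KKT block system:
  [ Q   A^T ] [ x     ]   [-c ]
  [ A    0  ] [ lambda ] = [ b ]

Solving the linear system:
  x*      = (2.1093, 0.7227, -0.2267)
  lambda* = (-4.5915, 4.8354)
  f(x*)   = 29.5817

x* = (2.1093, 0.7227, -0.2267), lambda* = (-4.5915, 4.8354)


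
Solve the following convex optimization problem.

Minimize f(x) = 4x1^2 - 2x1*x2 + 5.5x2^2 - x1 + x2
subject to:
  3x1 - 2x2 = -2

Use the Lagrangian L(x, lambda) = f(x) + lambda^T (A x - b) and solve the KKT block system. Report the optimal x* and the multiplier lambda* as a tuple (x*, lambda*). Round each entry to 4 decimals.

Form the Lagrangian:
  L(x, lambda) = (1/2) x^T Q x + c^T x + lambda^T (A x - b)
Stationarity (grad_x L = 0): Q x + c + A^T lambda = 0.
Primal feasibility: A x = b.

This gives the KKT block system:
  [ Q   A^T ] [ x     ]   [-c ]
  [ A    0  ] [ lambda ] = [ b ]

Solving the linear system:
  x*      = (-0.5607, 0.1589)
  lambda* = (1.9346)
  f(x*)   = 2.2944

x* = (-0.5607, 0.1589), lambda* = (1.9346)


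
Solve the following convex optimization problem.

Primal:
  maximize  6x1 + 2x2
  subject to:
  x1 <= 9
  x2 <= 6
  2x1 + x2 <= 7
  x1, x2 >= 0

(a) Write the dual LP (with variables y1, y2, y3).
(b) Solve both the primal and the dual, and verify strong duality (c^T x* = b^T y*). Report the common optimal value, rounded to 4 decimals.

The standard primal-dual pair for 'max c^T x s.t. A x <= b, x >= 0' is:
  Dual:  min b^T y  s.t.  A^T y >= c,  y >= 0.

So the dual LP is:
  minimize  9y1 + 6y2 + 7y3
  subject to:
    y1 + 2y3 >= 6
    y2 + y3 >= 2
    y1, y2, y3 >= 0

Solving the primal: x* = (3.5, 0).
  primal value c^T x* = 21.
Solving the dual: y* = (0, 0, 3).
  dual value b^T y* = 21.
Strong duality: c^T x* = b^T y*. Confirmed.

21


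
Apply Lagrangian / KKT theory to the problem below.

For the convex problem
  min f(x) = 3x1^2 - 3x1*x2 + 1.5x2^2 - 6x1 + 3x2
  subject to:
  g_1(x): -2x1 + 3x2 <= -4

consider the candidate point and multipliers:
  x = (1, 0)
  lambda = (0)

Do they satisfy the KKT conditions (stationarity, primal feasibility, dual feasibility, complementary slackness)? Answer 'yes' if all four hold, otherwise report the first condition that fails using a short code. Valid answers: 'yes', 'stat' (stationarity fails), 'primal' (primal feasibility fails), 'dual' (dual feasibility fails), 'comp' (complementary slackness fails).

Gradient of f: grad f(x) = Q x + c = (0, 0)
Constraint values g_i(x) = a_i^T x - b_i:
  g_1((1, 0)) = 2
Stationarity residual: grad f(x) + sum_i lambda_i a_i = (0, 0)
  -> stationarity OK
Primal feasibility (all g_i <= 0): FAILS
Dual feasibility (all lambda_i >= 0): OK
Complementary slackness (lambda_i * g_i(x) = 0 for all i): OK

Verdict: the first failing condition is primal_feasibility -> primal.

primal


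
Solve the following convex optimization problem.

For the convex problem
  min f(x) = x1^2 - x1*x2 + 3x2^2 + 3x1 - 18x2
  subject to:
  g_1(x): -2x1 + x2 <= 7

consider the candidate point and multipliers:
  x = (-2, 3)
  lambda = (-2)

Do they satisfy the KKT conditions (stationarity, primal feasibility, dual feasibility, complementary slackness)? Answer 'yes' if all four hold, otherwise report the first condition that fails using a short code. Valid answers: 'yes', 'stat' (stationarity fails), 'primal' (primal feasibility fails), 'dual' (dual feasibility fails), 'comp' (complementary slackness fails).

Gradient of f: grad f(x) = Q x + c = (-4, 2)
Constraint values g_i(x) = a_i^T x - b_i:
  g_1((-2, 3)) = 0
Stationarity residual: grad f(x) + sum_i lambda_i a_i = (0, 0)
  -> stationarity OK
Primal feasibility (all g_i <= 0): OK
Dual feasibility (all lambda_i >= 0): FAILS
Complementary slackness (lambda_i * g_i(x) = 0 for all i): OK

Verdict: the first failing condition is dual_feasibility -> dual.

dual


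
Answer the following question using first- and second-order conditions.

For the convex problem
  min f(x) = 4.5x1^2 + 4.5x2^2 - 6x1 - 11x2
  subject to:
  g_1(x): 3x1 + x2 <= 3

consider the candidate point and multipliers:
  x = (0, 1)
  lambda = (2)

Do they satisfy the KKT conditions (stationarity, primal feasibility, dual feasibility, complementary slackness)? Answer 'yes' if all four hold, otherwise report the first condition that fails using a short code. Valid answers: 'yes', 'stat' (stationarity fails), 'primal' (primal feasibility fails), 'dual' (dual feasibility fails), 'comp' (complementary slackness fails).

Gradient of f: grad f(x) = Q x + c = (-6, -2)
Constraint values g_i(x) = a_i^T x - b_i:
  g_1((0, 1)) = -2
Stationarity residual: grad f(x) + sum_i lambda_i a_i = (0, 0)
  -> stationarity OK
Primal feasibility (all g_i <= 0): OK
Dual feasibility (all lambda_i >= 0): OK
Complementary slackness (lambda_i * g_i(x) = 0 for all i): FAILS

Verdict: the first failing condition is complementary_slackness -> comp.

comp


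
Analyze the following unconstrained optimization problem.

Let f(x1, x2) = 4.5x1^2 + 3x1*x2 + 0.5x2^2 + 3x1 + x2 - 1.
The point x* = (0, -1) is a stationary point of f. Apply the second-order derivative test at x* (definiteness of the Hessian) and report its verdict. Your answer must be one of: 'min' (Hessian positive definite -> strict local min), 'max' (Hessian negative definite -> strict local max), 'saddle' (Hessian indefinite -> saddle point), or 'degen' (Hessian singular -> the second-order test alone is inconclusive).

Compute the Hessian H = grad^2 f:
  H = [[9, 3], [3, 1]]
Verify stationarity: grad f(x*) = H x* + g = (0, 0).
Eigenvalues of H: 0, 10.
H has a zero eigenvalue (singular; positive semidefinite but not definite), so H is neither positive definite, negative definite, nor indefinite. The second-order test alone is inconclusive -> degen.
(Indeed, f is constant along the null direction of H through x*, so x* is not a strict local extremum.)

degen


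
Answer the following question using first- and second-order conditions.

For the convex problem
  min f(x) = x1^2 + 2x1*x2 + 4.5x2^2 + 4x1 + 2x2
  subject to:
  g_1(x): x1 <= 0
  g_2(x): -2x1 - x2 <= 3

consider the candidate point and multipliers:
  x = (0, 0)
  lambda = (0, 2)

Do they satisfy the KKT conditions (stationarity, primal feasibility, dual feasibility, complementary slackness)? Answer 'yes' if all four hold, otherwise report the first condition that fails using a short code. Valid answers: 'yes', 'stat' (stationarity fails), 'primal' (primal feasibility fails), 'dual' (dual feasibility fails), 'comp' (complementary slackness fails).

Gradient of f: grad f(x) = Q x + c = (4, 2)
Constraint values g_i(x) = a_i^T x - b_i:
  g_1((0, 0)) = 0
  g_2((0, 0)) = -3
Stationarity residual: grad f(x) + sum_i lambda_i a_i = (0, 0)
  -> stationarity OK
Primal feasibility (all g_i <= 0): OK
Dual feasibility (all lambda_i >= 0): OK
Complementary slackness (lambda_i * g_i(x) = 0 for all i): FAILS

Verdict: the first failing condition is complementary_slackness -> comp.

comp


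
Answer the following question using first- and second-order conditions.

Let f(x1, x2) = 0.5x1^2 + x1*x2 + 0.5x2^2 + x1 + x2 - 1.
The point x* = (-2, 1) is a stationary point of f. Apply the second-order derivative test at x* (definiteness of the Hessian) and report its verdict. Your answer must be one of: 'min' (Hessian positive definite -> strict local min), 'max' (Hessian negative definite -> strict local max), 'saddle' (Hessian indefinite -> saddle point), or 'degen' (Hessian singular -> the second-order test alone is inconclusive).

Compute the Hessian H = grad^2 f:
  H = [[1, 1], [1, 1]]
Verify stationarity: grad f(x*) = H x* + g = (0, 0).
Eigenvalues of H: 0, 2.
H has a zero eigenvalue (singular; positive semidefinite but not definite), so H is neither positive definite, negative definite, nor indefinite. The second-order test alone is inconclusive -> degen.
(Indeed, f is constant along the null direction of H through x*, so x* is not a strict local extremum.)

degen


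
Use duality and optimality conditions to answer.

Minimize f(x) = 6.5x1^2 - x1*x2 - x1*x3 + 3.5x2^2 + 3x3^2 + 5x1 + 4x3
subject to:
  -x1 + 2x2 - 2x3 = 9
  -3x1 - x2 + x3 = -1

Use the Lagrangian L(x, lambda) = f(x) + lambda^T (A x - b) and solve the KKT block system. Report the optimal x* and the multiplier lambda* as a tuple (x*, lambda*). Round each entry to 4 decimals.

Form the Lagrangian:
  L(x, lambda) = (1/2) x^T Q x + c^T x + lambda^T (A x - b)
Stationarity (grad_x L = 0): Q x + c + A^T lambda = 0.
Primal feasibility: A x = b.

This gives the KKT block system:
  [ Q   A^T ] [ x     ]   [-c ]
  [ A    0  ] [ lambda ] = [ b ]

Solving the linear system:
  x*      = (-1, 1.3846, -2.6154)
  lambda* = (-5.5495, -0.4066)
  f(x*)   = 17.0385

x* = (-1, 1.3846, -2.6154), lambda* = (-5.5495, -0.4066)


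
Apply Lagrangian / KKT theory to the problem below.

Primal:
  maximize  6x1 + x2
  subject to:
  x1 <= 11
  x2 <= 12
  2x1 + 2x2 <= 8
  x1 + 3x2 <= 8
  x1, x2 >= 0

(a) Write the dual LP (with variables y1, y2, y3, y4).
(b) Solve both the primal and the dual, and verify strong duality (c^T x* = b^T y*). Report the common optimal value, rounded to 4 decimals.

The standard primal-dual pair for 'max c^T x s.t. A x <= b, x >= 0' is:
  Dual:  min b^T y  s.t.  A^T y >= c,  y >= 0.

So the dual LP is:
  minimize  11y1 + 12y2 + 8y3 + 8y4
  subject to:
    y1 + 2y3 + y4 >= 6
    y2 + 2y3 + 3y4 >= 1
    y1, y2, y3, y4 >= 0

Solving the primal: x* = (4, 0).
  primal value c^T x* = 24.
Solving the dual: y* = (0, 0, 3, 0).
  dual value b^T y* = 24.
Strong duality: c^T x* = b^T y*. Confirmed.

24


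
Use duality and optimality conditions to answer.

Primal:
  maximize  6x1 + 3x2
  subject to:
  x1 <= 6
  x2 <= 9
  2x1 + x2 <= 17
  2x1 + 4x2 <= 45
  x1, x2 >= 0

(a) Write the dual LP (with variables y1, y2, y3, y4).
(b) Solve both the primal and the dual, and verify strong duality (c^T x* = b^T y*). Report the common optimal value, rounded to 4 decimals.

The standard primal-dual pair for 'max c^T x s.t. A x <= b, x >= 0' is:
  Dual:  min b^T y  s.t.  A^T y >= c,  y >= 0.

So the dual LP is:
  minimize  6y1 + 9y2 + 17y3 + 45y4
  subject to:
    y1 + 2y3 + 2y4 >= 6
    y2 + y3 + 4y4 >= 3
    y1, y2, y3, y4 >= 0

Solving the primal: x* = (6, 5).
  primal value c^T x* = 51.
Solving the dual: y* = (0, 0, 3, 0).
  dual value b^T y* = 51.
Strong duality: c^T x* = b^T y*. Confirmed.

51


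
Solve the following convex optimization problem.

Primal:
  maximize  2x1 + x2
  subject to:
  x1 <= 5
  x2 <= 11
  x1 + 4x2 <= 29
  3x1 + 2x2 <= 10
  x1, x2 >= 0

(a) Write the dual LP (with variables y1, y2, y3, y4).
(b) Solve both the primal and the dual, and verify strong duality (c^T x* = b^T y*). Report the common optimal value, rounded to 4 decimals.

The standard primal-dual pair for 'max c^T x s.t. A x <= b, x >= 0' is:
  Dual:  min b^T y  s.t.  A^T y >= c,  y >= 0.

So the dual LP is:
  minimize  5y1 + 11y2 + 29y3 + 10y4
  subject to:
    y1 + y3 + 3y4 >= 2
    y2 + 4y3 + 2y4 >= 1
    y1, y2, y3, y4 >= 0

Solving the primal: x* = (3.3333, 0).
  primal value c^T x* = 6.6667.
Solving the dual: y* = (0, 0, 0, 0.6667).
  dual value b^T y* = 6.6667.
Strong duality: c^T x* = b^T y*. Confirmed.

6.6667


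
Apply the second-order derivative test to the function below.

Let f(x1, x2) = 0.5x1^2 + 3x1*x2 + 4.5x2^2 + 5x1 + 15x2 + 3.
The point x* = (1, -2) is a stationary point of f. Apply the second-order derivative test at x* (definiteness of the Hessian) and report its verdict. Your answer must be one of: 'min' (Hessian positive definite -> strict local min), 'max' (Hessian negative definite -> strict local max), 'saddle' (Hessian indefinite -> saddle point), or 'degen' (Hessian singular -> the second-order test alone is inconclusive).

Compute the Hessian H = grad^2 f:
  H = [[1, 3], [3, 9]]
Verify stationarity: grad f(x*) = H x* + g = (0, 0).
Eigenvalues of H: 0, 10.
H has a zero eigenvalue (singular; positive semidefinite but not definite), so H is neither positive definite, negative definite, nor indefinite. The second-order test alone is inconclusive -> degen.
(Indeed, f is constant along the null direction of H through x*, so x* is not a strict local extremum.)

degen


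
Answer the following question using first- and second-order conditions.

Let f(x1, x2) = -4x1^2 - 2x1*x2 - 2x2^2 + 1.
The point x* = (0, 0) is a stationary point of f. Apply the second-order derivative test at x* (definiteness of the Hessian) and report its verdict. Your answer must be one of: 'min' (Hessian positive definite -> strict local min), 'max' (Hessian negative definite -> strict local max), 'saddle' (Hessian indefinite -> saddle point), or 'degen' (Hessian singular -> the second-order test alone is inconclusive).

Compute the Hessian H = grad^2 f:
  H = [[-8, -2], [-2, -4]]
Verify stationarity: grad f(x*) = H x* + g = (0, 0).
Eigenvalues of H: -8.8284, -3.1716.
Both eigenvalues < 0, so H is negative definite -> x* is a strict local max.

max


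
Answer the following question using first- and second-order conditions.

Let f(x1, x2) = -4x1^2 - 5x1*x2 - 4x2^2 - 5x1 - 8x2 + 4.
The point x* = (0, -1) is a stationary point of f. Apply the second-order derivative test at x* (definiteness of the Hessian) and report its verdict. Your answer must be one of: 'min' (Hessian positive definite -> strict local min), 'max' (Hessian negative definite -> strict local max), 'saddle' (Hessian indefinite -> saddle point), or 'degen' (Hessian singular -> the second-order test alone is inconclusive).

Compute the Hessian H = grad^2 f:
  H = [[-8, -5], [-5, -8]]
Verify stationarity: grad f(x*) = H x* + g = (0, 0).
Eigenvalues of H: -13, -3.
Both eigenvalues < 0, so H is negative definite -> x* is a strict local max.

max


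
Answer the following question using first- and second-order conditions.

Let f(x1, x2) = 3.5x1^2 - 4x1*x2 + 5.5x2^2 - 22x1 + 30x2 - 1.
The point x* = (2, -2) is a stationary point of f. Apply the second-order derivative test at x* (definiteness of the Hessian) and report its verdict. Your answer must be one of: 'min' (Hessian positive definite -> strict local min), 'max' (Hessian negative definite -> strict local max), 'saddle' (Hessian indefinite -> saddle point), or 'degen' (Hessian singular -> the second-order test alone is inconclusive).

Compute the Hessian H = grad^2 f:
  H = [[7, -4], [-4, 11]]
Verify stationarity: grad f(x*) = H x* + g = (0, 0).
Eigenvalues of H: 4.5279, 13.4721.
Both eigenvalues > 0, so H is positive definite -> x* is a strict local min.

min


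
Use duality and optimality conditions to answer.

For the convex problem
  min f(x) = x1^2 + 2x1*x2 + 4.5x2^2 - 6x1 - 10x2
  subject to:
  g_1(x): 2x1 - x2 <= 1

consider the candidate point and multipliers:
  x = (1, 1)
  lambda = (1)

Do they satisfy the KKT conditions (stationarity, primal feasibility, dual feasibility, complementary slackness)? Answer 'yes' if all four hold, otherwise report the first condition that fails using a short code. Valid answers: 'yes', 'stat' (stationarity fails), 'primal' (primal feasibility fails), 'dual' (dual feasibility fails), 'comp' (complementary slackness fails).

Gradient of f: grad f(x) = Q x + c = (-2, 1)
Constraint values g_i(x) = a_i^T x - b_i:
  g_1((1, 1)) = 0
Stationarity residual: grad f(x) + sum_i lambda_i a_i = (0, 0)
  -> stationarity OK
Primal feasibility (all g_i <= 0): OK
Dual feasibility (all lambda_i >= 0): OK
Complementary slackness (lambda_i * g_i(x) = 0 for all i): OK

Verdict: yes, KKT holds.

yes


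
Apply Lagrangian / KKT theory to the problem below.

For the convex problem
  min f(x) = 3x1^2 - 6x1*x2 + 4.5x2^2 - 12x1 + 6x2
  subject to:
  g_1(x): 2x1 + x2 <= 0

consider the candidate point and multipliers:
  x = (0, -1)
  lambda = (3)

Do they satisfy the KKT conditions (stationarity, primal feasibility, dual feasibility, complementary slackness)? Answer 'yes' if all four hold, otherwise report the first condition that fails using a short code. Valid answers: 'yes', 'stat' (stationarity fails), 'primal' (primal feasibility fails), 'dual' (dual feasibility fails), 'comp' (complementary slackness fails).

Gradient of f: grad f(x) = Q x + c = (-6, -3)
Constraint values g_i(x) = a_i^T x - b_i:
  g_1((0, -1)) = -1
Stationarity residual: grad f(x) + sum_i lambda_i a_i = (0, 0)
  -> stationarity OK
Primal feasibility (all g_i <= 0): OK
Dual feasibility (all lambda_i >= 0): OK
Complementary slackness (lambda_i * g_i(x) = 0 for all i): FAILS

Verdict: the first failing condition is complementary_slackness -> comp.

comp


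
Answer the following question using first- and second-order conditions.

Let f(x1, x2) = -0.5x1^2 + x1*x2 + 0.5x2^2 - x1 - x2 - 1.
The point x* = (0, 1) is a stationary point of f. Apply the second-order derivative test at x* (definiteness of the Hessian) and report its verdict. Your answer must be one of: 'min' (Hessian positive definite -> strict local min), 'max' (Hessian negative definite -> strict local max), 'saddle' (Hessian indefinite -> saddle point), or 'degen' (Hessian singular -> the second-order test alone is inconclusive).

Compute the Hessian H = grad^2 f:
  H = [[-1, 1], [1, 1]]
Verify stationarity: grad f(x*) = H x* + g = (0, 0).
Eigenvalues of H: -1.4142, 1.4142.
Eigenvalues have mixed signs, so H is indefinite -> x* is a saddle point.

saddle


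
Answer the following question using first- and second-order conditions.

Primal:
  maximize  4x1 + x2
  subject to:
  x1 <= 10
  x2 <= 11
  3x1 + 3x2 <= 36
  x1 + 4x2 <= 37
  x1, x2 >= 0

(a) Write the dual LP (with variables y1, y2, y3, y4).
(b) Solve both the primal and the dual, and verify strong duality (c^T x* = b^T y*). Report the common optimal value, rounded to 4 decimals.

The standard primal-dual pair for 'max c^T x s.t. A x <= b, x >= 0' is:
  Dual:  min b^T y  s.t.  A^T y >= c,  y >= 0.

So the dual LP is:
  minimize  10y1 + 11y2 + 36y3 + 37y4
  subject to:
    y1 + 3y3 + y4 >= 4
    y2 + 3y3 + 4y4 >= 1
    y1, y2, y3, y4 >= 0

Solving the primal: x* = (10, 2).
  primal value c^T x* = 42.
Solving the dual: y* = (3, 0, 0.3333, 0).
  dual value b^T y* = 42.
Strong duality: c^T x* = b^T y*. Confirmed.

42


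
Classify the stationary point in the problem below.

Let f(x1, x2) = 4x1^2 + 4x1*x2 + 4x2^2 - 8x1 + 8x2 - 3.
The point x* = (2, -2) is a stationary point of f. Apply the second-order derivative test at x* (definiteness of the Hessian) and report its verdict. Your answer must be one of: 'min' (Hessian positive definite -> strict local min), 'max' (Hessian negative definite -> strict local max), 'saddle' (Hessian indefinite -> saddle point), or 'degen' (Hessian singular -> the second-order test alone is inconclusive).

Compute the Hessian H = grad^2 f:
  H = [[8, 4], [4, 8]]
Verify stationarity: grad f(x*) = H x* + g = (0, 0).
Eigenvalues of H: 4, 12.
Both eigenvalues > 0, so H is positive definite -> x* is a strict local min.

min


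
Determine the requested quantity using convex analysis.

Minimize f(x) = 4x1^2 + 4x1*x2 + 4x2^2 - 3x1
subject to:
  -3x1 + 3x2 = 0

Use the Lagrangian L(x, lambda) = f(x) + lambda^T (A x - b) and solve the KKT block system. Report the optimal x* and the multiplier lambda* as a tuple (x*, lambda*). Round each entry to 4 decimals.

Form the Lagrangian:
  L(x, lambda) = (1/2) x^T Q x + c^T x + lambda^T (A x - b)
Stationarity (grad_x L = 0): Q x + c + A^T lambda = 0.
Primal feasibility: A x = b.

This gives the KKT block system:
  [ Q   A^T ] [ x     ]   [-c ]
  [ A    0  ] [ lambda ] = [ b ]

Solving the linear system:
  x*      = (0.125, 0.125)
  lambda* = (-0.5)
  f(x*)   = -0.1875

x* = (0.125, 0.125), lambda* = (-0.5)


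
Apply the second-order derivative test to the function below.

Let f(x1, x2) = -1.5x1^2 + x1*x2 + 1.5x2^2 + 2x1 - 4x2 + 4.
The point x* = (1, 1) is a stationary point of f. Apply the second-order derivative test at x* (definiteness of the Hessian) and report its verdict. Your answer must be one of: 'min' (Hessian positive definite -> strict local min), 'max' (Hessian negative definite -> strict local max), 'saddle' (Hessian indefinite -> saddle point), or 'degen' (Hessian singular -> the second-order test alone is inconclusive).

Compute the Hessian H = grad^2 f:
  H = [[-3, 1], [1, 3]]
Verify stationarity: grad f(x*) = H x* + g = (0, 0).
Eigenvalues of H: -3.1623, 3.1623.
Eigenvalues have mixed signs, so H is indefinite -> x* is a saddle point.

saddle


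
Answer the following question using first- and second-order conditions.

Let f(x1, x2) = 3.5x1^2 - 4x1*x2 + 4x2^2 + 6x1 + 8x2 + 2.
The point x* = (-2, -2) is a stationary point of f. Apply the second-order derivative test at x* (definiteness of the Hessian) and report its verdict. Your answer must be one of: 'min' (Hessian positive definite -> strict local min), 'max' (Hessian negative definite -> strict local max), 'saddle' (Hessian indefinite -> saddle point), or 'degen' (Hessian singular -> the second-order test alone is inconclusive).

Compute the Hessian H = grad^2 f:
  H = [[7, -4], [-4, 8]]
Verify stationarity: grad f(x*) = H x* + g = (0, 0).
Eigenvalues of H: 3.4689, 11.5311.
Both eigenvalues > 0, so H is positive definite -> x* is a strict local min.

min


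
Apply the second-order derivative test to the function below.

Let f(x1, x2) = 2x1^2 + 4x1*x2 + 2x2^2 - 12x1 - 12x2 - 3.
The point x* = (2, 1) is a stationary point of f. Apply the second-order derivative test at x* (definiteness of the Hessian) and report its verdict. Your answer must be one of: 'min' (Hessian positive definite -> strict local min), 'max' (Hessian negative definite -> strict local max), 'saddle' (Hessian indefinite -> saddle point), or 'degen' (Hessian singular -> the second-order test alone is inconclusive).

Compute the Hessian H = grad^2 f:
  H = [[4, 4], [4, 4]]
Verify stationarity: grad f(x*) = H x* + g = (0, 0).
Eigenvalues of H: 0, 8.
H has a zero eigenvalue (singular; positive semidefinite but not definite), so H is neither positive definite, negative definite, nor indefinite. The second-order test alone is inconclusive -> degen.
(Indeed, f is constant along the null direction of H through x*, so x* is not a strict local extremum.)

degen


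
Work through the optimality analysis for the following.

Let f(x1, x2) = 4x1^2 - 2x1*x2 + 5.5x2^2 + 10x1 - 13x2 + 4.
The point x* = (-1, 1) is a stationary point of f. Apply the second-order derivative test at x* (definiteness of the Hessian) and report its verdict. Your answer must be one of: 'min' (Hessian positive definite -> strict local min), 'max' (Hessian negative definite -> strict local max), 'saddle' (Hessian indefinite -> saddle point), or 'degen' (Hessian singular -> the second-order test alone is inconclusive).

Compute the Hessian H = grad^2 f:
  H = [[8, -2], [-2, 11]]
Verify stationarity: grad f(x*) = H x* + g = (0, 0).
Eigenvalues of H: 7, 12.
Both eigenvalues > 0, so H is positive definite -> x* is a strict local min.

min


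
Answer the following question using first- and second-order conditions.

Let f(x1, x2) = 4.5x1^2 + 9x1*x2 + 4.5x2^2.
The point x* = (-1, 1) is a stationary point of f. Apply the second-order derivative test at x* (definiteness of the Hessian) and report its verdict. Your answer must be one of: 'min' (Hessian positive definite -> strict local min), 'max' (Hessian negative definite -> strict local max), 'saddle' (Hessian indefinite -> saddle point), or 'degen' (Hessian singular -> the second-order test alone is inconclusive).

Compute the Hessian H = grad^2 f:
  H = [[9, 9], [9, 9]]
Verify stationarity: grad f(x*) = H x* + g = (0, 0).
Eigenvalues of H: 0, 18.
H has a zero eigenvalue (singular; positive semidefinite but not definite), so H is neither positive definite, negative definite, nor indefinite. The second-order test alone is inconclusive -> degen.
(Indeed, f is constant along the null direction of H through x*, so x* is not a strict local extremum.)

degen


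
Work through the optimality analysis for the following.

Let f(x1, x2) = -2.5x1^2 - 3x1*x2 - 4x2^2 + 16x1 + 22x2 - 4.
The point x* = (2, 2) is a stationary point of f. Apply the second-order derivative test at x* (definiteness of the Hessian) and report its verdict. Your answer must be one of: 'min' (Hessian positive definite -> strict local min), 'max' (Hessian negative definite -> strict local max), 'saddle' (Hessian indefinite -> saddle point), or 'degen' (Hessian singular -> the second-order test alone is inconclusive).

Compute the Hessian H = grad^2 f:
  H = [[-5, -3], [-3, -8]]
Verify stationarity: grad f(x*) = H x* + g = (0, 0).
Eigenvalues of H: -9.8541, -3.1459.
Both eigenvalues < 0, so H is negative definite -> x* is a strict local max.

max


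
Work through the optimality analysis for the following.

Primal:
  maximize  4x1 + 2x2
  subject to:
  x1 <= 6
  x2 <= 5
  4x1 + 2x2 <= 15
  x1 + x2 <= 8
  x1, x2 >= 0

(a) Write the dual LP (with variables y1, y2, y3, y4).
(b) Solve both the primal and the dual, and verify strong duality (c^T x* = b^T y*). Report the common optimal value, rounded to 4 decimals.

The standard primal-dual pair for 'max c^T x s.t. A x <= b, x >= 0' is:
  Dual:  min b^T y  s.t.  A^T y >= c,  y >= 0.

So the dual LP is:
  minimize  6y1 + 5y2 + 15y3 + 8y4
  subject to:
    y1 + 4y3 + y4 >= 4
    y2 + 2y3 + y4 >= 2
    y1, y2, y3, y4 >= 0

Solving the primal: x* = (1.25, 5).
  primal value c^T x* = 15.
Solving the dual: y* = (0, 0, 1, 0).
  dual value b^T y* = 15.
Strong duality: c^T x* = b^T y*. Confirmed.

15


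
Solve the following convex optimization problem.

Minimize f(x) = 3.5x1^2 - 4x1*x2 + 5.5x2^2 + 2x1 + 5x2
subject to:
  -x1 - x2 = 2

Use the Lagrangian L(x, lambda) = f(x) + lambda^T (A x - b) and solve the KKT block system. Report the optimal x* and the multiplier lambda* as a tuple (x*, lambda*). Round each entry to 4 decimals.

Form the Lagrangian:
  L(x, lambda) = (1/2) x^T Q x + c^T x + lambda^T (A x - b)
Stationarity (grad_x L = 0): Q x + c + A^T lambda = 0.
Primal feasibility: A x = b.

This gives the KKT block system:
  [ Q   A^T ] [ x     ]   [-c ]
  [ A    0  ] [ lambda ] = [ b ]

Solving the linear system:
  x*      = (-1.0385, -0.9615)
  lambda* = (-1.4231)
  f(x*)   = -2.0192

x* = (-1.0385, -0.9615), lambda* = (-1.4231)


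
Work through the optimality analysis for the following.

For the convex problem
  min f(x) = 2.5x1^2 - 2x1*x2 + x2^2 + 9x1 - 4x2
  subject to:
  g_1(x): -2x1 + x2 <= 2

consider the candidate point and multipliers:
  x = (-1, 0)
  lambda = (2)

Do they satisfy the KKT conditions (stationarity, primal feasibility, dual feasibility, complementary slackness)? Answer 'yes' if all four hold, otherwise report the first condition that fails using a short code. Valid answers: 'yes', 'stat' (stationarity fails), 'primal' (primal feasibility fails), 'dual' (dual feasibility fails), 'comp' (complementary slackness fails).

Gradient of f: grad f(x) = Q x + c = (4, -2)
Constraint values g_i(x) = a_i^T x - b_i:
  g_1((-1, 0)) = 0
Stationarity residual: grad f(x) + sum_i lambda_i a_i = (0, 0)
  -> stationarity OK
Primal feasibility (all g_i <= 0): OK
Dual feasibility (all lambda_i >= 0): OK
Complementary slackness (lambda_i * g_i(x) = 0 for all i): OK

Verdict: yes, KKT holds.

yes


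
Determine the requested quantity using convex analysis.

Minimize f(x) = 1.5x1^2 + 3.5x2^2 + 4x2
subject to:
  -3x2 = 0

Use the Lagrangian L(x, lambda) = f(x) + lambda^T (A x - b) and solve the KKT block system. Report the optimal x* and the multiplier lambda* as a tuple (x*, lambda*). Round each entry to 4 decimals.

Form the Lagrangian:
  L(x, lambda) = (1/2) x^T Q x + c^T x + lambda^T (A x - b)
Stationarity (grad_x L = 0): Q x + c + A^T lambda = 0.
Primal feasibility: A x = b.

This gives the KKT block system:
  [ Q   A^T ] [ x     ]   [-c ]
  [ A    0  ] [ lambda ] = [ b ]

Solving the linear system:
  x*      = (0, 0)
  lambda* = (1.3333)
  f(x*)   = 0

x* = (0, 0), lambda* = (1.3333)


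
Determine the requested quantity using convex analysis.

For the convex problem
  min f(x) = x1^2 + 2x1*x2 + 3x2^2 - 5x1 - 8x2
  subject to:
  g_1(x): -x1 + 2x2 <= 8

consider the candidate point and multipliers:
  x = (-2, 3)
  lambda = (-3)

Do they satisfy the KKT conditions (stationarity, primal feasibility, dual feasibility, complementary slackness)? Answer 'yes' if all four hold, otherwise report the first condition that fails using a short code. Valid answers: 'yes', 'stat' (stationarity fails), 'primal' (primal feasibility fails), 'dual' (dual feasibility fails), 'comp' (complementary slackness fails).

Gradient of f: grad f(x) = Q x + c = (-3, 6)
Constraint values g_i(x) = a_i^T x - b_i:
  g_1((-2, 3)) = 0
Stationarity residual: grad f(x) + sum_i lambda_i a_i = (0, 0)
  -> stationarity OK
Primal feasibility (all g_i <= 0): OK
Dual feasibility (all lambda_i >= 0): FAILS
Complementary slackness (lambda_i * g_i(x) = 0 for all i): OK

Verdict: the first failing condition is dual_feasibility -> dual.

dual


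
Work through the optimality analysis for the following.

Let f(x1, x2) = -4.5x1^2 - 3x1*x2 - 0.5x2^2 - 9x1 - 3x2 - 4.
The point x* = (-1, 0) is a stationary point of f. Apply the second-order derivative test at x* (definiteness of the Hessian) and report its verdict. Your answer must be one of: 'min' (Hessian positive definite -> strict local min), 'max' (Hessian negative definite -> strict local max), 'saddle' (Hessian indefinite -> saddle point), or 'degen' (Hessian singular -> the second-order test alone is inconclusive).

Compute the Hessian H = grad^2 f:
  H = [[-9, -3], [-3, -1]]
Verify stationarity: grad f(x*) = H x* + g = (0, 0).
Eigenvalues of H: -10, 0.
H has a zero eigenvalue (singular; negative semidefinite but not definite), so H is neither positive definite, negative definite, nor indefinite. The second-order test alone is inconclusive -> degen.
(Indeed, f is constant along the null direction of H through x*, so x* is not a strict local extremum.)

degen


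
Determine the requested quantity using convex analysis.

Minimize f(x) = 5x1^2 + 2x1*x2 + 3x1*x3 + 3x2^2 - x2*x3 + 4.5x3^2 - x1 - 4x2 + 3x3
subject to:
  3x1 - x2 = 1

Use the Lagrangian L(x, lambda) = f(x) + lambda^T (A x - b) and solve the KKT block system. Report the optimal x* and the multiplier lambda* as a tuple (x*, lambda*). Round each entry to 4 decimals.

Form the Lagrangian:
  L(x, lambda) = (1/2) x^T Q x + c^T x + lambda^T (A x - b)
Stationarity (grad_x L = 0): Q x + c + A^T lambda = 0.
Primal feasibility: A x = b.

This gives the KKT block system:
  [ Q   A^T ] [ x     ]   [-c ]
  [ A    0  ] [ lambda ] = [ b ]

Solving the linear system:
  x*      = (0.4342, 0.3026, -0.4444)
  lambda* = (-0.8713)
  f(x*)   = -1.0534

x* = (0.4342, 0.3026, -0.4444), lambda* = (-0.8713)


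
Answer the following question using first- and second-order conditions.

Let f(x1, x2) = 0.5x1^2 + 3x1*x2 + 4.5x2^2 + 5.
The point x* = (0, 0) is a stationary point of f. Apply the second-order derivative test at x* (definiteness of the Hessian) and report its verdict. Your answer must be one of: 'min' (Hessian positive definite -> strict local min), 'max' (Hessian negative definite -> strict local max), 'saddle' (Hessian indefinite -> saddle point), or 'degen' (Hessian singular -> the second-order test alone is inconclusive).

Compute the Hessian H = grad^2 f:
  H = [[1, 3], [3, 9]]
Verify stationarity: grad f(x*) = H x* + g = (0, 0).
Eigenvalues of H: 0, 10.
H has a zero eigenvalue (singular; positive semidefinite but not definite), so H is neither positive definite, negative definite, nor indefinite. The second-order test alone is inconclusive -> degen.
(Indeed, f is constant along the null direction of H through x*, so x* is not a strict local extremum.)

degen
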